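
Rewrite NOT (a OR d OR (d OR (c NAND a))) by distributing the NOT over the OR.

NOT a AND NOT d AND NOT (d OR (c NAND a))
De Morgan's: NOT(OR of terms) = AND of negations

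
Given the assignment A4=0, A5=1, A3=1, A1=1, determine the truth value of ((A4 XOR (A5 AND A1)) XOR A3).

Substituting: ((0 XOR (1 AND 1)) XOR 1)
= 0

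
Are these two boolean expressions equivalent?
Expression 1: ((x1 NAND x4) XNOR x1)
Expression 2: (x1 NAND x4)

No. Counterexample: with x1=0, x4=0, Expression 1 = 0 but Expression 2 = 1.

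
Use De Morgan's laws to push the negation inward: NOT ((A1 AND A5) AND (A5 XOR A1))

NOT (A1 AND A5) OR NOT (A5 XOR A1)
De Morgan's: NOT(AND of terms) = OR of negations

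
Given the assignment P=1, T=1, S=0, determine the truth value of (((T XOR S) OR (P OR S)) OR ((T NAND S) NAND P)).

Substituting: (((1 XOR 0) OR (1 OR 0)) OR ((1 NAND 0) NAND 1))
= 1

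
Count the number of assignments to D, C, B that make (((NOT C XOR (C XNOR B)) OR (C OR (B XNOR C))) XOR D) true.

Satisfying assignments: (0,0,0), (0,0,1), (0,1,0), (0,1,1)
Count: 4 out of 8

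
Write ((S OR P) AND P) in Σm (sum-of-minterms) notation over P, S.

Σm(2, 3) = (P AND NOT S) OR (P AND S)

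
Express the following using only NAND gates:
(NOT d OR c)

(((d NAND d) NAND (d NAND d)) NAND (c NAND c))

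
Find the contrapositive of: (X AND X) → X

Contrapositive: NOT X → NOT (X AND X)
Note: A statement and its contrapositive are logically equivalent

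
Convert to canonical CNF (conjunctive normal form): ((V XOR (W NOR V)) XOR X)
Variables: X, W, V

(X OR NOT W OR V) AND (NOT X OR W OR V) AND (NOT X OR W OR NOT V) AND (NOT X OR NOT W OR NOT V)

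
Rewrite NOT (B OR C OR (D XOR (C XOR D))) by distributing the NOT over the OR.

NOT B AND NOT C AND NOT (D XOR (C XOR D))
De Morgan's: NOT(OR of terms) = AND of negations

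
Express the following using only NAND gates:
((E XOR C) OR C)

((((E NAND (E NAND C)) NAND (C NAND (E NAND C))) NAND ((E NAND (E NAND C)) NAND (C NAND (E NAND C)))) NAND (C NAND C))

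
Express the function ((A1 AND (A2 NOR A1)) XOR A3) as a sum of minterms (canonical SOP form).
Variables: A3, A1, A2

Σm(4, 5, 6, 7) = (A3 AND NOT A1 AND NOT A2) OR (A3 AND NOT A1 AND A2) OR (A3 AND A1 AND NOT A2) OR (A3 AND A1 AND A2)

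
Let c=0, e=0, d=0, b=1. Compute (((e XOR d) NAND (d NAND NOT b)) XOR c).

Substituting: (((0 XOR 0) NAND (0 NAND NOT 1)) XOR 0)
= 1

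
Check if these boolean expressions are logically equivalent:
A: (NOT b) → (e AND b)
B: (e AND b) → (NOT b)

No, Converse is not equivalent to original (counterexample: c=0, b=0, e=0)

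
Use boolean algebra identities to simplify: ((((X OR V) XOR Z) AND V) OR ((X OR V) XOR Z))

By absorption (E OR (E AND v) = E):
= ((X OR V) XOR Z)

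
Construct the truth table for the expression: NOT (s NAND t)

s | t | Output
--------------
0 | 0 | 0
0 | 1 | 0
1 | 0 | 0
1 | 1 | 1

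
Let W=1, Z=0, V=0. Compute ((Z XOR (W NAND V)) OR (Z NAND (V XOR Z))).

Substituting: ((0 XOR (1 NAND 0)) OR (0 NAND (0 XOR 0)))
= 1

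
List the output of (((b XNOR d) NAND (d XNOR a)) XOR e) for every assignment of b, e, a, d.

b | e | a | d | Output
----------------------
0 | 0 | 0 | 0 | 0
0 | 0 | 0 | 1 | 1
0 | 0 | 1 | 0 | 1
0 | 0 | 1 | 1 | 1
0 | 1 | 0 | 0 | 1
0 | 1 | 0 | 1 | 0
0 | 1 | 1 | 0 | 0
0 | 1 | 1 | 1 | 0
1 | 0 | 0 | 0 | 1
1 | 0 | 0 | 1 | 1
1 | 0 | 1 | 0 | 1
1 | 0 | 1 | 1 | 0
1 | 1 | 0 | 0 | 0
1 | 1 | 0 | 1 | 0
1 | 1 | 1 | 0 | 0
1 | 1 | 1 | 1 | 1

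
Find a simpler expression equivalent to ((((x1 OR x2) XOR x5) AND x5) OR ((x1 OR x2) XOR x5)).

By absorption (E OR (E AND v) = E):
= ((x1 OR x2) XOR x5)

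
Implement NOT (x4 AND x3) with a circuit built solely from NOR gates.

(((x4 NOR x4) NOR (x3 NOR x3)) NOR ((x4 NOR x4) NOR (x3 NOR x3)))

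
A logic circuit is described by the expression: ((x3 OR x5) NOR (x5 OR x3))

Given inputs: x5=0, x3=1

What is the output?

Substituting: ((1 OR 0) NOR (0 OR 1))
= 0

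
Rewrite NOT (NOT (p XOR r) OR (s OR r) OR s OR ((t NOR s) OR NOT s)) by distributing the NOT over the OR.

(p XOR r) AND NOT (s OR r) AND NOT s AND NOT ((t NOR s) OR NOT s)
De Morgan's: NOT(OR of terms) = AND of negations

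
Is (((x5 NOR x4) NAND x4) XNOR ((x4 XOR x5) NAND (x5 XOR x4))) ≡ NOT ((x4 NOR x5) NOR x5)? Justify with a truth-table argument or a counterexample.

No. Counterexample: with x5=1, x4=0, Expression 1 = 0 but Expression 2 = 1.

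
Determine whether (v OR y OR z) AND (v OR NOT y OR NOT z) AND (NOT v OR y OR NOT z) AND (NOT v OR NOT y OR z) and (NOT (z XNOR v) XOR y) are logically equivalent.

Yes, they are equivalent — the two output columns agree on all 8 assignments:
v | y | z | Expression 1 | Expression 2
---------------------------------------
0 | 0 | 0 | 0 | 0
0 | 0 | 1 | 1 | 1
0 | 1 | 0 | 1 | 1
0 | 1 | 1 | 0 | 0
1 | 0 | 0 | 1 | 1
1 | 0 | 1 | 0 | 0
1 | 1 | 0 | 0 | 0
1 | 1 | 1 | 1 | 1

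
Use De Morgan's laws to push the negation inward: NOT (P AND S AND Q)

NOT P OR NOT S OR NOT Q
De Morgan's: NOT(AND of terms) = OR of negations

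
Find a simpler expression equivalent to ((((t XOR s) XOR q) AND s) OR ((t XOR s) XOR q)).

By absorption (E OR (E AND v) = E):
= ((t XOR s) XOR q)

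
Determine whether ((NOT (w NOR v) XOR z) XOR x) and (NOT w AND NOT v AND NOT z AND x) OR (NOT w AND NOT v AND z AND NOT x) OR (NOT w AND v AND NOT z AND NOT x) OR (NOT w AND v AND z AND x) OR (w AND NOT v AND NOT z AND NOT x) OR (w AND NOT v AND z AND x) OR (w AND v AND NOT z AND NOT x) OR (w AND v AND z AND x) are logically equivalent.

Yes, they are equivalent — the two output columns agree on all 16 assignments:
w | v | z | x | Expression 1 | Expression 2
-------------------------------------------
0 | 0 | 0 | 0 | 0 | 0
0 | 0 | 0 | 1 | 1 | 1
0 | 0 | 1 | 0 | 1 | 1
0 | 0 | 1 | 1 | 0 | 0
0 | 1 | 0 | 0 | 1 | 1
0 | 1 | 0 | 1 | 0 | 0
0 | 1 | 1 | 0 | 0 | 0
0 | 1 | 1 | 1 | 1 | 1
1 | 0 | 0 | 0 | 1 | 1
1 | 0 | 0 | 1 | 0 | 0
1 | 0 | 1 | 0 | 0 | 0
1 | 0 | 1 | 1 | 1 | 1
1 | 1 | 0 | 0 | 1 | 1
1 | 1 | 0 | 1 | 0 | 0
1 | 1 | 1 | 0 | 0 | 0
1 | 1 | 1 | 1 | 1 | 1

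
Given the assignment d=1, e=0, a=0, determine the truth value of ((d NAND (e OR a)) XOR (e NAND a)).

Substituting: ((1 NAND (0 OR 0)) XOR (0 NAND 0))
= 0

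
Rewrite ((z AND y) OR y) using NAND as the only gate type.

((((z NAND y) NAND (z NAND y)) NAND ((z NAND y) NAND (z NAND y))) NAND (y NAND y))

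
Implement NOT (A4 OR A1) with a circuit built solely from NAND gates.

(((A4 NAND A4) NAND (A1 NAND A1)) NAND ((A4 NAND A4) NAND (A1 NAND A1)))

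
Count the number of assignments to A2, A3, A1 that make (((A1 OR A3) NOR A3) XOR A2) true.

Satisfying assignments: (0,0,0), (1,0,1), (1,1,0), (1,1,1)
Count: 4 out of 8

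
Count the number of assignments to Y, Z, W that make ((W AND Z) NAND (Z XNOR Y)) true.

Satisfying assignments: (0,0,0), (0,0,1), (0,1,0), (0,1,1), (1,0,0), (1,0,1), (1,1,0)
Count: 7 out of 8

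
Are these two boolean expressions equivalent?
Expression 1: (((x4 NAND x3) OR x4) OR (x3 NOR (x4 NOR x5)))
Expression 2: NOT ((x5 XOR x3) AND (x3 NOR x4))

No. Counterexample: with x4=0, x3=0, x5=1, Expression 1 = 1 but Expression 2 = 0.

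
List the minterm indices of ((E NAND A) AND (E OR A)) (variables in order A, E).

Σm(1, 2) = (NOT A AND E) OR (A AND NOT E)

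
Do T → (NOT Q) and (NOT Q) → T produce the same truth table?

No, Converse is not equivalent to original (counterexample: Q=0, T=0)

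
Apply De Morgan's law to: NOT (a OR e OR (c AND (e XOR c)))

NOT a AND NOT e AND NOT (c AND (e XOR c))
De Morgan's: NOT(OR of terms) = AND of negations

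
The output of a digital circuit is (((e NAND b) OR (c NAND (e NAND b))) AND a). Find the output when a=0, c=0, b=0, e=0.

Substituting: (((0 NAND 0) OR (0 NAND (0 NAND 0))) AND 0)
= 0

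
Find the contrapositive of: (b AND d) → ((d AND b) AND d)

Contrapositive: NOT ((d AND b) AND d) → NOT (b AND d)
Note: A statement and its contrapositive are logically equivalent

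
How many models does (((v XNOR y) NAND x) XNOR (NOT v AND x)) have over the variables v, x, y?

Satisfying assignments: (0,1,1), (1,1,1)
Count: 2 out of 8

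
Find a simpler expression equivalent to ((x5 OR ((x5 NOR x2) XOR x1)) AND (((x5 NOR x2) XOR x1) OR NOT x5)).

By distribution ((E OR v) AND (E OR NOT v) = E):
= ((x5 NOR x2) XOR x1)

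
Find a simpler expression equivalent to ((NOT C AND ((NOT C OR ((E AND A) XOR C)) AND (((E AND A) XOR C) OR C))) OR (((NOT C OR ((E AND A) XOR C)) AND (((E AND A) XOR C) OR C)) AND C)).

By distribution ((E AND v) OR (E AND NOT v) = E) then distribution ((E OR v) AND (E OR NOT v) = E):
= ((E AND A) XOR C)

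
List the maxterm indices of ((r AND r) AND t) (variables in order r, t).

ΠM(0, 1, 2) = (r OR t) AND (r OR NOT t) AND (NOT r OR t)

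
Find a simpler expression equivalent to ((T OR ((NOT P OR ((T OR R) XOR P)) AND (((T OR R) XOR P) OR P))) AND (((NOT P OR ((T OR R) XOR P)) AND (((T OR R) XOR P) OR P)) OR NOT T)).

By distribution ((E OR v) AND (E OR NOT v) = E) then distribution ((E OR v) AND (E OR NOT v) = E):
= ((T OR R) XOR P)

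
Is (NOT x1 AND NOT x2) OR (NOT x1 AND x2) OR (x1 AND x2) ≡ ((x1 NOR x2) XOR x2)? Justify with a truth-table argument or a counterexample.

Yes, they are equivalent — the two output columns agree on all 4 assignments:
x1 | x2 | Expression 1 | Expression 2
-------------------------------------
0 | 0 | 1 | 1
0 | 1 | 1 | 1
1 | 0 | 0 | 0
1 | 1 | 1 | 1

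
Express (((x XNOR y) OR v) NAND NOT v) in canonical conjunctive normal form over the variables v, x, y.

(v OR x OR y) AND (v OR NOT x OR NOT y)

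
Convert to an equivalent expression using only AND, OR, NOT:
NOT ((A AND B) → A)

(A AND B) AND NOT A
(Negated implication: NOT(A → B) = A AND NOT B)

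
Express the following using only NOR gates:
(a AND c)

((a NOR a) NOR (c NOR c))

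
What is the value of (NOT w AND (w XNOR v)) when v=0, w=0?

Substituting: (NOT 0 AND (0 XNOR 0))
= 1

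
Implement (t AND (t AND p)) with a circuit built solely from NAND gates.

((t NAND ((t NAND p) NAND (t NAND p))) NAND (t NAND ((t NAND p) NAND (t NAND p))))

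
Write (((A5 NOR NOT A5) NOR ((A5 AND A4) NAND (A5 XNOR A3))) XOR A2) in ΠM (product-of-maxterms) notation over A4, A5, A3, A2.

ΠM(0, 2, 4, 6, 8, 10, 12, 15) = (A4 OR A5 OR A3 OR A2) AND (A4 OR A5 OR NOT A3 OR A2) AND (A4 OR NOT A5 OR A3 OR A2) AND (A4 OR NOT A5 OR NOT A3 OR A2) AND (NOT A4 OR A5 OR A3 OR A2) AND (NOT A4 OR A5 OR NOT A3 OR A2) AND (NOT A4 OR NOT A5 OR A3 OR A2) AND (NOT A4 OR NOT A5 OR NOT A3 OR NOT A2)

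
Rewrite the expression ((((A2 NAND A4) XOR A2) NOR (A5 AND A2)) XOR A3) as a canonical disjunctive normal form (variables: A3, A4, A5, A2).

(NOT A3 AND NOT A4 AND NOT A5 AND A2) OR (A3 AND NOT A4 AND NOT A5 AND NOT A2) OR (A3 AND NOT A4 AND A5 AND NOT A2) OR (A3 AND NOT A4 AND A5 AND A2) OR (A3 AND A4 AND NOT A5 AND NOT A2) OR (A3 AND A4 AND NOT A5 AND A2) OR (A3 AND A4 AND A5 AND NOT A2) OR (A3 AND A4 AND A5 AND A2)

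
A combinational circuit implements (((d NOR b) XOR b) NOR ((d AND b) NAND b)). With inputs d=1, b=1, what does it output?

Substituting: (((1 NOR 1) XOR 1) NOR ((1 AND 1) NAND 1))
= 0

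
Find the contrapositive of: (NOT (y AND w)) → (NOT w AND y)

Contrapositive: NOT (NOT w AND y) → (y AND w)
Note: A statement and its contrapositive are logically equivalent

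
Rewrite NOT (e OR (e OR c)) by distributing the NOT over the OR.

NOT e AND NOT (e OR c)
De Morgan's: NOT(OR of terms) = AND of negations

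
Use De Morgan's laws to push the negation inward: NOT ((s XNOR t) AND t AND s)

NOT (s XNOR t) OR NOT t OR NOT s
De Morgan's: NOT(AND of terms) = OR of negations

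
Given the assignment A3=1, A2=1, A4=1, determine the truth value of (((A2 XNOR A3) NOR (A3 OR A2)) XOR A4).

Substituting: (((1 XNOR 1) NOR (1 OR 1)) XOR 1)
= 1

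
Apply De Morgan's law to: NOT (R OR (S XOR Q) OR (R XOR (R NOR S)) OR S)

NOT R AND NOT (S XOR Q) AND NOT (R XOR (R NOR S)) AND NOT S
De Morgan's: NOT(OR of terms) = AND of negations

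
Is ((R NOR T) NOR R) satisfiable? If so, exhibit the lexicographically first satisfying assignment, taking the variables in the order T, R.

T=1, R=0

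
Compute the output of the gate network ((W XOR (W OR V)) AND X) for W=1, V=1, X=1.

Substituting: ((1 XOR (1 OR 1)) AND 1)
= 0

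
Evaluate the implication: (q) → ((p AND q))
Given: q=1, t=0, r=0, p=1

Antecedent (q) = 1; consequent ((p AND q)) = 1.
1 → 1 = 1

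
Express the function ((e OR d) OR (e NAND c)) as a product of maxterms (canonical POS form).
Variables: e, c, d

ΠM() = TRUE (no maxterms)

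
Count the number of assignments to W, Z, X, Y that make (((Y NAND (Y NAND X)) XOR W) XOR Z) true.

Satisfying assignments: (0,0,0,0), (0,0,1,0), (0,0,1,1), (0,1,0,1), (1,0,0,1), (1,1,0,0), (1,1,1,0), (1,1,1,1)
Count: 8 out of 16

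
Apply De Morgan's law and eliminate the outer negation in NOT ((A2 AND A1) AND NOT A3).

NOT (A2 AND A1) OR A3
De Morgan's: NOT(AND of terms) = OR of negations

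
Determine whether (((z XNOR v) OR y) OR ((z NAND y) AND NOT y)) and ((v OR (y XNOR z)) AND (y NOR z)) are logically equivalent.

No. Counterexample: with v=0, y=0, z=1, Expression 1 = 1 but Expression 2 = 0.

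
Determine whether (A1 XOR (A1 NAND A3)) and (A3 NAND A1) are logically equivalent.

No. Counterexample: with A3=0, A1=1, Expression 1 = 0 but Expression 2 = 1.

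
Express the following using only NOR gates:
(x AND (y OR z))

((x NOR x) NOR (((y NOR z) NOR (y NOR z)) NOR ((y NOR z) NOR (y NOR z))))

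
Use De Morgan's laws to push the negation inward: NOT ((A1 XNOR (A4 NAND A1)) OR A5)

NOT (A1 XNOR (A4 NAND A1)) AND NOT A5
De Morgan's: NOT(OR of terms) = AND of negations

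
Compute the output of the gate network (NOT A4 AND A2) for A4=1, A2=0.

Substituting: (NOT 1 AND 0)
= 0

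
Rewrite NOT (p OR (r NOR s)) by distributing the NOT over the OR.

NOT p AND NOT (r NOR s)
De Morgan's: NOT(OR of terms) = AND of negations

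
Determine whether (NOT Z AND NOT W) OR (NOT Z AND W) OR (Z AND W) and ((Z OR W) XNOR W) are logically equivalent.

Yes, they are equivalent — the two output columns agree on all 4 assignments:
Z | W | Expression 1 | Expression 2
-----------------------------------
0 | 0 | 1 | 1
0 | 1 | 1 | 1
1 | 0 | 0 | 0
1 | 1 | 1 | 1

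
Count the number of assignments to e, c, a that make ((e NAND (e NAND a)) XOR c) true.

Satisfying assignments: (0,0,0), (0,0,1), (1,0,1), (1,1,0)
Count: 4 out of 8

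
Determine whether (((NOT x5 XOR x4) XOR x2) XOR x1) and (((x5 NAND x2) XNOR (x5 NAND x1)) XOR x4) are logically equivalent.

No. Counterexample: with x4=0, x2=0, x5=0, x1=1, Expression 1 = 0 but Expression 2 = 1.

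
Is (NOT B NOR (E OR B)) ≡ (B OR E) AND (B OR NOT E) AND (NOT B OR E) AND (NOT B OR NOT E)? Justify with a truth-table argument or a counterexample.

Yes, they are equivalent — the two output columns agree on all 4 assignments:
B | E | Expression 1 | Expression 2
-----------------------------------
0 | 0 | 0 | 0
0 | 1 | 0 | 0
1 | 0 | 0 | 0
1 | 1 | 0 | 0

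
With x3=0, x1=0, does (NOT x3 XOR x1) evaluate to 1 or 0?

Substituting: (NOT 0 XOR 0)
= 1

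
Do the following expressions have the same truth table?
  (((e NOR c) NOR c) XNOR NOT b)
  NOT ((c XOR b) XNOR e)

No. Counterexample: with e=0, b=0, c=1, Expression 1 = 0 but Expression 2 = 1.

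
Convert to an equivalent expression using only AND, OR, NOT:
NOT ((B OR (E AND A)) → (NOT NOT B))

(B OR (E AND A)) AND NOT B
(Negated implication: NOT(A → B) = A AND NOT B)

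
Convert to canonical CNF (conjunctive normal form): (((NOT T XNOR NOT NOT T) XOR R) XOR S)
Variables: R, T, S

(R OR T OR S) AND (R OR NOT T OR S) AND (NOT R OR T OR NOT S) AND (NOT R OR NOT T OR NOT S)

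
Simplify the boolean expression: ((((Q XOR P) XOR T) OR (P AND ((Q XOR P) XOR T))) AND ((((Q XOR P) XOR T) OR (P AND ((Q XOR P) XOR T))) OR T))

By absorption (E AND (E OR v) = E) then absorption (E OR (E AND v) = E):
= ((Q XOR P) XOR T)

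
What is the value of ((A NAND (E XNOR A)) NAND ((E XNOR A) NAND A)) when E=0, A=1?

Substituting: ((1 NAND (0 XNOR 1)) NAND ((0 XNOR 1) NAND 1))
= 0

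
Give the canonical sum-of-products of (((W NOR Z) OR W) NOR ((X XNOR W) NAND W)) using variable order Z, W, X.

Σm() = FALSE (no minterms)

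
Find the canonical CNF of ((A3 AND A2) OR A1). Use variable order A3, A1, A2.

(A3 OR A1 OR A2) AND (A3 OR A1 OR NOT A2) AND (NOT A3 OR A1 OR A2)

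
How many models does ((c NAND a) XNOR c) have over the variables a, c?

Satisfying assignments: (0,1)
Count: 1 out of 4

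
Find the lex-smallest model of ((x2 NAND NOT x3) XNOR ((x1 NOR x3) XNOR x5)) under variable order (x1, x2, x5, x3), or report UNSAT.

x1=0, x2=0, x5=0, x3=1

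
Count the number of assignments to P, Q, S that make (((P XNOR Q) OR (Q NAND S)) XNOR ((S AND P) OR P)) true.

Satisfying assignments: (0,1,1), (1,0,0), (1,0,1), (1,1,0), (1,1,1)
Count: 5 out of 8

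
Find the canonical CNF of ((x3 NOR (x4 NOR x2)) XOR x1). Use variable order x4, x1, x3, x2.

(x4 OR x1 OR x3 OR x2) AND (x4 OR x1 OR NOT x3 OR x2) AND (x4 OR x1 OR NOT x3 OR NOT x2) AND (x4 OR NOT x1 OR x3 OR NOT x2) AND (NOT x4 OR x1 OR NOT x3 OR x2) AND (NOT x4 OR x1 OR NOT x3 OR NOT x2) AND (NOT x4 OR NOT x1 OR x3 OR x2) AND (NOT x4 OR NOT x1 OR x3 OR NOT x2)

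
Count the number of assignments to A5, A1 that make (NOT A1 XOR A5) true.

Satisfying assignments: (0,0), (1,1)
Count: 2 out of 4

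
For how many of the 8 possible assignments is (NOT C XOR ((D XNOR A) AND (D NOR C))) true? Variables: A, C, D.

Satisfying assignments: (0,0,1), (1,0,0), (1,0,1)
Count: 3 out of 8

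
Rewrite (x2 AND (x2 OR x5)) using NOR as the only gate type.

((x2 NOR x2) NOR (((x2 NOR x5) NOR (x2 NOR x5)) NOR ((x2 NOR x5) NOR (x2 NOR x5))))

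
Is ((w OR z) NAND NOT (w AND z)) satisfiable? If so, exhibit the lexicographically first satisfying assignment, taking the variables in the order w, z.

w=0, z=0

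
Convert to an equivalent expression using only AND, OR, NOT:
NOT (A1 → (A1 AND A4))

A1 AND NOT (A1 AND A4)
(Negated implication: NOT(A → B) = A AND NOT B)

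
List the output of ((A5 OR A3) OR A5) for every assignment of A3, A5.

A3 | A5 | Output
----------------
0 | 0 | 0
0 | 1 | 1
1 | 0 | 1
1 | 1 | 1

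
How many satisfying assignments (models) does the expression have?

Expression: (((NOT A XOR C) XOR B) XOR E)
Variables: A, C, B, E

Satisfying assignments: (0,0,0,0), (0,0,1,1), (0,1,0,1), (0,1,1,0), (1,0,0,1), (1,0,1,0), (1,1,0,0), (1,1,1,1)
Count: 8 out of 16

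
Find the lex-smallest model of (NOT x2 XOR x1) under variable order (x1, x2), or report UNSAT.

x1=0, x2=0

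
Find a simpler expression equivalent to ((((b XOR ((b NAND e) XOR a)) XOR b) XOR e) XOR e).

By XOR self-cancellation ((E XOR v) XOR v = E) then XOR self-cancellation ((E XOR v) XOR v = E):
= ((b NAND e) XOR a)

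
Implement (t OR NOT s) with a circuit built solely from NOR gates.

((t NOR (s NOR s)) NOR (t NOR (s NOR s)))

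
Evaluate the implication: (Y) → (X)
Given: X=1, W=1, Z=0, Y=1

Antecedent (Y) = 1; consequent (X) = 1.
1 → 1 = 1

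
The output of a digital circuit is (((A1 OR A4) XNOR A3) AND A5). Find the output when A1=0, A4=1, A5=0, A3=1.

Substituting: (((0 OR 1) XNOR 1) AND 0)
= 0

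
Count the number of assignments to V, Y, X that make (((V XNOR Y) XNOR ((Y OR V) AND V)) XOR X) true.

Satisfying assignments: (0,0,1), (0,1,0), (1,0,1), (1,1,0)
Count: 4 out of 8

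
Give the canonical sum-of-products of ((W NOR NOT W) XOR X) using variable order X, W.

Σm(2, 3) = (X AND NOT W) OR (X AND W)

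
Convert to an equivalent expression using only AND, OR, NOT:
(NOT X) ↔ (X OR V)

((NOT X) AND (X OR V)) OR (X AND NOT (X OR V))
(Biconditional = both true or both false)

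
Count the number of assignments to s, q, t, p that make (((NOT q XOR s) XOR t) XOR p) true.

Satisfying assignments: (0,0,0,0), (0,0,1,1), (0,1,0,1), (0,1,1,0), (1,0,0,1), (1,0,1,0), (1,1,0,0), (1,1,1,1)
Count: 8 out of 16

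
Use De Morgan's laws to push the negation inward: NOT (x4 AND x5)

NOT x4 OR NOT x5
De Morgan's: NOT(AND of terms) = OR of negations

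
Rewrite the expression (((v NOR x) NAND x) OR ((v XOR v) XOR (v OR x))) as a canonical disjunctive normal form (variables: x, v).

(NOT x AND NOT v) OR (NOT x AND v) OR (x AND NOT v) OR (x AND v)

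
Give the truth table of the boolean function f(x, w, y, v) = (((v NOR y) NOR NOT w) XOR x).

x | w | y | v | Output
----------------------
0 | 0 | 0 | 0 | 0
0 | 0 | 0 | 1 | 0
0 | 0 | 1 | 0 | 0
0 | 0 | 1 | 1 | 0
0 | 1 | 0 | 0 | 0
0 | 1 | 0 | 1 | 1
0 | 1 | 1 | 0 | 1
0 | 1 | 1 | 1 | 1
1 | 0 | 0 | 0 | 1
1 | 0 | 0 | 1 | 1
1 | 0 | 1 | 0 | 1
1 | 0 | 1 | 1 | 1
1 | 1 | 0 | 0 | 1
1 | 1 | 0 | 1 | 0
1 | 1 | 1 | 0 | 0
1 | 1 | 1 | 1 | 0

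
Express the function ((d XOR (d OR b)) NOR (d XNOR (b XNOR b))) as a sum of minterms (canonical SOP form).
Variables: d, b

Σm(0) = (NOT d AND NOT b)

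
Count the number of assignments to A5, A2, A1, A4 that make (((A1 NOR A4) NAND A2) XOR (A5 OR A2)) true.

Satisfying assignments: (0,0,0,0), (0,0,0,1), (0,0,1,0), (0,0,1,1), (0,1,0,0), (1,1,0,0)
Count: 6 out of 16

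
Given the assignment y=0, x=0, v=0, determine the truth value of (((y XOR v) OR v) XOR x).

Substituting: (((0 XOR 0) OR 0) XOR 0)
= 0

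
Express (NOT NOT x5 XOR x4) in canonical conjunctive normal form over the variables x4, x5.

(x4 OR x5) AND (NOT x4 OR NOT x5)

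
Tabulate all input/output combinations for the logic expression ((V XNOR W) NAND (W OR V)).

V | W | Output
--------------
0 | 0 | 1
0 | 1 | 1
1 | 0 | 1
1 | 1 | 0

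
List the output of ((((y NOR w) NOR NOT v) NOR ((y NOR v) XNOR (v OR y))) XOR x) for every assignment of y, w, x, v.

y | w | x | v | Output
----------------------
0 | 0 | 0 | 0 | 1
0 | 0 | 0 | 1 | 1
0 | 0 | 1 | 0 | 0
0 | 0 | 1 | 1 | 0
0 | 1 | 0 | 0 | 1
0 | 1 | 0 | 1 | 0
0 | 1 | 1 | 0 | 0
0 | 1 | 1 | 1 | 1
1 | 0 | 0 | 0 | 1
1 | 0 | 0 | 1 | 0
1 | 0 | 1 | 0 | 0
1 | 0 | 1 | 1 | 1
1 | 1 | 0 | 0 | 1
1 | 1 | 0 | 1 | 0
1 | 1 | 1 | 0 | 0
1 | 1 | 1 | 1 | 1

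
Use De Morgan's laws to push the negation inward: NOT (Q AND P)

NOT Q OR NOT P
De Morgan's: NOT(AND of terms) = OR of negations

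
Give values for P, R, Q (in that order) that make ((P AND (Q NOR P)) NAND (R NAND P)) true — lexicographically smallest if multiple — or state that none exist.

P=0, R=0, Q=0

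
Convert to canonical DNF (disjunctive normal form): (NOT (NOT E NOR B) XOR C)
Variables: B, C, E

(NOT B AND NOT C AND NOT E) OR (NOT B AND C AND E) OR (B AND NOT C AND NOT E) OR (B AND NOT C AND E)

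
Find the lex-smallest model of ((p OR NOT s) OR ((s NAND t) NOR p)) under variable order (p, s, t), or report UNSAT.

p=0, s=0, t=0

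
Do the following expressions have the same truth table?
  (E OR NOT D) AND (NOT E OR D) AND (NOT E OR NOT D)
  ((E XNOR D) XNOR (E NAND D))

Yes, they are equivalent — the two output columns agree on all 4 assignments:
E | D | Expression 1 | Expression 2
-----------------------------------
0 | 0 | 1 | 1
0 | 1 | 0 | 0
1 | 0 | 0 | 0
1 | 1 | 0 | 0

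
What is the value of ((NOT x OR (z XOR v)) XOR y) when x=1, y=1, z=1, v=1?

Substituting: ((NOT 1 OR (1 XOR 1)) XOR 1)
= 1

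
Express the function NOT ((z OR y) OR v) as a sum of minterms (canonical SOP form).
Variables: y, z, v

Σm(0) = (NOT y AND NOT z AND NOT v)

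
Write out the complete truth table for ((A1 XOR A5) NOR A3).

A3 | A1 | A5 | Output
---------------------
0 | 0 | 0 | 1
0 | 0 | 1 | 0
0 | 1 | 0 | 0
0 | 1 | 1 | 1
1 | 0 | 0 | 0
1 | 0 | 1 | 0
1 | 1 | 0 | 0
1 | 1 | 1 | 0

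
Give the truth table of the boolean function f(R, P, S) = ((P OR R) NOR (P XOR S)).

R | P | S | Output
------------------
0 | 0 | 0 | 1
0 | 0 | 1 | 0
0 | 1 | 0 | 0
0 | 1 | 1 | 0
1 | 0 | 0 | 0
1 | 0 | 1 | 0
1 | 1 | 0 | 0
1 | 1 | 1 | 0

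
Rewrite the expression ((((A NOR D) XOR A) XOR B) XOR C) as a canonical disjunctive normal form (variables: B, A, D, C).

(NOT B AND NOT A AND NOT D AND NOT C) OR (NOT B AND NOT A AND D AND C) OR (NOT B AND A AND NOT D AND NOT C) OR (NOT B AND A AND D AND NOT C) OR (B AND NOT A AND NOT D AND C) OR (B AND NOT A AND D AND NOT C) OR (B AND A AND NOT D AND C) OR (B AND A AND D AND C)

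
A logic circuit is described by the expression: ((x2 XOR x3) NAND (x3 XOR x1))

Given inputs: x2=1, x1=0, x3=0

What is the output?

Substituting: ((1 XOR 0) NAND (0 XOR 0))
= 1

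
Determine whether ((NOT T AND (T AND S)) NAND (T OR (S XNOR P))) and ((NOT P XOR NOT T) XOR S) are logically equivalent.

No. Counterexample: with P=0, S=0, T=0, Expression 1 = 1 but Expression 2 = 0.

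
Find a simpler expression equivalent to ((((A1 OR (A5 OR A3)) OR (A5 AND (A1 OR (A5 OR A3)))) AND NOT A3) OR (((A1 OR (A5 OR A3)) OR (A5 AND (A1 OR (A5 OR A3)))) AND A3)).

By distribution ((E AND v) OR (E AND NOT v) = E) then absorption (E OR (E AND v) = E):
= (A1 OR (A5 OR A3))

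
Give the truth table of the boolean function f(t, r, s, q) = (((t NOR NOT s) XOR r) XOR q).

t | r | s | q | Output
----------------------
0 | 0 | 0 | 0 | 0
0 | 0 | 0 | 1 | 1
0 | 0 | 1 | 0 | 1
0 | 0 | 1 | 1 | 0
0 | 1 | 0 | 0 | 1
0 | 1 | 0 | 1 | 0
0 | 1 | 1 | 0 | 0
0 | 1 | 1 | 1 | 1
1 | 0 | 0 | 0 | 0
1 | 0 | 0 | 1 | 1
1 | 0 | 1 | 0 | 0
1 | 0 | 1 | 1 | 1
1 | 1 | 0 | 0 | 1
1 | 1 | 0 | 1 | 0
1 | 1 | 1 | 0 | 1
1 | 1 | 1 | 1 | 0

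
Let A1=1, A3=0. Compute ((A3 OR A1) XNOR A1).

Substituting: ((0 OR 1) XNOR 1)
= 1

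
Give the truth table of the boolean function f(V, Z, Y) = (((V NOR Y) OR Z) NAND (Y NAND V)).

V | Z | Y | Output
------------------
0 | 0 | 0 | 0
0 | 0 | 1 | 1
0 | 1 | 0 | 0
0 | 1 | 1 | 0
1 | 0 | 0 | 1
1 | 0 | 1 | 1
1 | 1 | 0 | 0
1 | 1 | 1 | 1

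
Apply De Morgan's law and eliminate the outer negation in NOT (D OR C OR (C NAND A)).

NOT D AND NOT C AND NOT (C NAND A)
De Morgan's: NOT(OR of terms) = AND of negations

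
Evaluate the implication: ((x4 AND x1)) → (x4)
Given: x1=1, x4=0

Antecedent ((x4 AND x1)) = 0; consequent (x4) = 0.
0 → 0 = 1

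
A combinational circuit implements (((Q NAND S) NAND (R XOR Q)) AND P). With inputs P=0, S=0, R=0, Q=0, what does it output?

Substituting: (((0 NAND 0) NAND (0 XOR 0)) AND 0)
= 0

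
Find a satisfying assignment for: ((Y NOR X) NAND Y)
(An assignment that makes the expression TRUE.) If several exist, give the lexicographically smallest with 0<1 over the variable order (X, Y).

X=0, Y=0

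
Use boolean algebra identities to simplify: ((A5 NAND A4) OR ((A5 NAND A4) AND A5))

By absorption (E OR (E AND v) = E):
= (A5 NAND A4)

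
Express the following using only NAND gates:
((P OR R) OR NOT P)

((((P NAND P) NAND (R NAND R)) NAND ((P NAND P) NAND (R NAND R))) NAND ((P NAND P) NAND (P NAND P)))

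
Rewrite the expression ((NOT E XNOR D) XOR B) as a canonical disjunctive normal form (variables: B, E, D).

(NOT B AND NOT E AND D) OR (NOT B AND E AND NOT D) OR (B AND NOT E AND NOT D) OR (B AND E AND D)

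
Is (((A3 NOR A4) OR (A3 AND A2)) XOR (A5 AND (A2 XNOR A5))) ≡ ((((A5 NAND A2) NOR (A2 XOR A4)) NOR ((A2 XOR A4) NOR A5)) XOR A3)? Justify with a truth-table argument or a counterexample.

No. Counterexample: with A5=0, A2=0, A4=0, A3=0, Expression 1 = 1 but Expression 2 = 0.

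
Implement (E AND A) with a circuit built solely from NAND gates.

((E NAND A) NAND (E NAND A))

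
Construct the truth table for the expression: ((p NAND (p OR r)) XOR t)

r | p | t | Output
------------------
0 | 0 | 0 | 1
0 | 0 | 1 | 0
0 | 1 | 0 | 0
0 | 1 | 1 | 1
1 | 0 | 0 | 1
1 | 0 | 1 | 0
1 | 1 | 0 | 0
1 | 1 | 1 | 1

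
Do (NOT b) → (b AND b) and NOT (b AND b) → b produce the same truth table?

Yes, Contrapositive is always equivalent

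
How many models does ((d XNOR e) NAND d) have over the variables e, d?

Satisfying assignments: (0,0), (0,1), (1,0)
Count: 3 out of 4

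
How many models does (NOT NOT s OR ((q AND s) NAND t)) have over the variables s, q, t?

Satisfying assignments: (0,0,0), (0,0,1), (0,1,0), (0,1,1), (1,0,0), (1,0,1), (1,1,0), (1,1,1)
Count: 8 out of 8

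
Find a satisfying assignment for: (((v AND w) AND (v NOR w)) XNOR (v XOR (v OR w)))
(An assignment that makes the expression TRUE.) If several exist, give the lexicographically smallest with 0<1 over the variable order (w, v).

w=0, v=0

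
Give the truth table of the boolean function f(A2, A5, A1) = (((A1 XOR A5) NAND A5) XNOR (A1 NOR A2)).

A2 | A5 | A1 | Output
---------------------
0 | 0 | 0 | 1
0 | 0 | 1 | 0
0 | 1 | 0 | 0
0 | 1 | 1 | 0
1 | 0 | 0 | 0
1 | 0 | 1 | 0
1 | 1 | 0 | 1
1 | 1 | 1 | 0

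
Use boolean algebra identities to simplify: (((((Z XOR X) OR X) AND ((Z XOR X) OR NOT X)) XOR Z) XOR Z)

By XOR self-cancellation ((E XOR v) XOR v = E) then distribution ((E OR v) AND (E OR NOT v) = E):
= (Z XOR X)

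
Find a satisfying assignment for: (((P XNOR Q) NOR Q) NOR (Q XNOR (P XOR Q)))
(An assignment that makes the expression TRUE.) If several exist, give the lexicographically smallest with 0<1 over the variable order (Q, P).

Q=1, P=1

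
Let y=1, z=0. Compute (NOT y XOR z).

Substituting: (NOT 1 XOR 0)
= 0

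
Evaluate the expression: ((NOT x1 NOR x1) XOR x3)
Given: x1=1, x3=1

Substituting: ((NOT 1 NOR 1) XOR 1)
= 1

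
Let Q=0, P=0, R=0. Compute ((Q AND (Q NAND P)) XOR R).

Substituting: ((0 AND (0 NAND 0)) XOR 0)
= 0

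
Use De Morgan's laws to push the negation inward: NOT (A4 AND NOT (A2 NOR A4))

NOT A4 OR (A2 NOR A4)
De Morgan's: NOT(AND of terms) = OR of negations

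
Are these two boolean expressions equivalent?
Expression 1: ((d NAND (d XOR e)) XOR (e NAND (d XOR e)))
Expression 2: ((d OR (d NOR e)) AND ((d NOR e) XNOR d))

No. Counterexample: with e=0, d=1, Expression 1 = 1 but Expression 2 = 0.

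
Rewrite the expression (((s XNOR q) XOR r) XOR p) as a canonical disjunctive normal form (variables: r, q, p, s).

(NOT r AND NOT q AND NOT p AND NOT s) OR (NOT r AND NOT q AND p AND s) OR (NOT r AND q AND NOT p AND s) OR (NOT r AND q AND p AND NOT s) OR (r AND NOT q AND NOT p AND s) OR (r AND NOT q AND p AND NOT s) OR (r AND q AND NOT p AND NOT s) OR (r AND q AND p AND s)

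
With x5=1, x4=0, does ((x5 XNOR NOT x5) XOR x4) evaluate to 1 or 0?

Substituting: ((1 XNOR NOT 1) XOR 0)
= 0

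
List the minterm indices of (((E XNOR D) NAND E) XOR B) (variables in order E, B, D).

Σm(0, 1, 4, 7) = (NOT E AND NOT B AND NOT D) OR (NOT E AND NOT B AND D) OR (E AND NOT B AND NOT D) OR (E AND B AND D)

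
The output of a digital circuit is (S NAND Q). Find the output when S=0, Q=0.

Substituting: (0 NAND 0)
= 1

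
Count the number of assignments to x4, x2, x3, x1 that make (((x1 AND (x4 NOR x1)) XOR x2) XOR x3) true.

Satisfying assignments: (0,0,1,0), (0,0,1,1), (0,1,0,0), (0,1,0,1), (1,0,1,0), (1,0,1,1), (1,1,0,0), (1,1,0,1)
Count: 8 out of 16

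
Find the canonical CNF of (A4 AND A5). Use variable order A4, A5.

(A4 OR A5) AND (A4 OR NOT A5) AND (NOT A4 OR A5)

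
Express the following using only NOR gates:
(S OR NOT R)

((S NOR (R NOR R)) NOR (S NOR (R NOR R)))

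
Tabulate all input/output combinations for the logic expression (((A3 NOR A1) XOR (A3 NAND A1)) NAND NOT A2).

A3 | A1 | A2 | Output
---------------------
0 | 0 | 0 | 1
0 | 0 | 1 | 1
0 | 1 | 0 | 0
0 | 1 | 1 | 1
1 | 0 | 0 | 0
1 | 0 | 1 | 1
1 | 1 | 0 | 1
1 | 1 | 1 | 1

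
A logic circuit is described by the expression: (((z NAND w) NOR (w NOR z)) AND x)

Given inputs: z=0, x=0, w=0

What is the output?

Substituting: (((0 NAND 0) NOR (0 NOR 0)) AND 0)
= 0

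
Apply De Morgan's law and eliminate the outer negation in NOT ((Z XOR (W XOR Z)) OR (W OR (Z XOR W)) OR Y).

NOT (Z XOR (W XOR Z)) AND NOT (W OR (Z XOR W)) AND NOT Y
De Morgan's: NOT(OR of terms) = AND of negations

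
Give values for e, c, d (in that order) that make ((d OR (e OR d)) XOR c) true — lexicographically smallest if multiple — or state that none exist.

e=0, c=0, d=1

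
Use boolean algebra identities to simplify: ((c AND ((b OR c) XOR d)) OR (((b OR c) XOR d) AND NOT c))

By distribution ((E AND v) OR (E AND NOT v) = E):
= ((b OR c) XOR d)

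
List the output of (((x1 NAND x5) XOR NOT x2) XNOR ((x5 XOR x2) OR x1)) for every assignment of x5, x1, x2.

x5 | x1 | x2 | Output
---------------------
0 | 0 | 0 | 1
0 | 0 | 1 | 1
0 | 1 | 0 | 0
0 | 1 | 1 | 1
1 | 0 | 0 | 0
1 | 0 | 1 | 0
1 | 1 | 0 | 1
1 | 1 | 1 | 0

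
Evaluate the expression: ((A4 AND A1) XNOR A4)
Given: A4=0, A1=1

Substituting: ((0 AND 1) XNOR 0)
= 1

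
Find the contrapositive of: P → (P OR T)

Contrapositive: NOT (P OR T) → NOT P
Note: A statement and its contrapositive are logically equivalent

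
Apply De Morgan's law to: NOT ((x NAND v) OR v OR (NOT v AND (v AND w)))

NOT (x NAND v) AND NOT v AND NOT (NOT v AND (v AND w))
De Morgan's: NOT(OR of terms) = AND of negations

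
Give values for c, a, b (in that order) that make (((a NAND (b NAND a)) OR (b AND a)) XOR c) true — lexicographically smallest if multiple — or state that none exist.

c=0, a=0, b=0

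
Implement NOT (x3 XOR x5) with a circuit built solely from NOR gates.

(((((x3 NOR x5) NOR (x3 NOR x5)) NOR ((x3 NOR x5) NOR (x3 NOR x5))) NOR ((((x3 NOR x3) NOR (x5 NOR x5)) NOR ((x3 NOR x3) NOR (x5 NOR x5))) NOR (((x3 NOR x3) NOR (x5 NOR x5)) NOR ((x3 NOR x3) NOR (x5 NOR x5))))) NOR ((((x3 NOR x5) NOR (x3 NOR x5)) NOR ((x3 NOR x5) NOR (x3 NOR x5))) NOR ((((x3 NOR x3) NOR (x5 NOR x5)) NOR ((x3 NOR x3) NOR (x5 NOR x5))) NOR (((x3 NOR x3) NOR (x5 NOR x5)) NOR ((x3 NOR x3) NOR (x5 NOR x5))))))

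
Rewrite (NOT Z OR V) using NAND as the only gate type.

(((Z NAND Z) NAND (Z NAND Z)) NAND (V NAND V))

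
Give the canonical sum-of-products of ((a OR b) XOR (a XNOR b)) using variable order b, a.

Σm(0, 1, 2) = (NOT b AND NOT a) OR (NOT b AND a) OR (b AND NOT a)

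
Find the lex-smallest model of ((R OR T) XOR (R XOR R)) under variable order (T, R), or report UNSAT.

T=0, R=1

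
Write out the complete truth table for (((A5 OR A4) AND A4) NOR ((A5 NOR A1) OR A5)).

A4 | A5 | A1 | Output
---------------------
0 | 0 | 0 | 0
0 | 0 | 1 | 1
0 | 1 | 0 | 0
0 | 1 | 1 | 0
1 | 0 | 0 | 0
1 | 0 | 1 | 0
1 | 1 | 0 | 0
1 | 1 | 1 | 0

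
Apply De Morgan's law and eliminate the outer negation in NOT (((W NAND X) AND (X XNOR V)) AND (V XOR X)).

NOT ((W NAND X) AND (X XNOR V)) OR NOT (V XOR X)
De Morgan's: NOT(AND of terms) = OR of negations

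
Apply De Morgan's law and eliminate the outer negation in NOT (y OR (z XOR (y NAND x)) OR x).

NOT y AND NOT (z XOR (y NAND x)) AND NOT x
De Morgan's: NOT(OR of terms) = AND of negations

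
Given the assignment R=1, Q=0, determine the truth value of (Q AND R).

Substituting: (0 AND 1)
= 0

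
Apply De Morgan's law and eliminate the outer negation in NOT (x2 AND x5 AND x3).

NOT x2 OR NOT x5 OR NOT x3
De Morgan's: NOT(AND of terms) = OR of negations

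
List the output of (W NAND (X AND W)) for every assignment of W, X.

W | X | Output
--------------
0 | 0 | 1
0 | 1 | 1
1 | 0 | 1
1 | 1 | 0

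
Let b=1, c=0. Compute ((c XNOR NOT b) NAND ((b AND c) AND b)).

Substituting: ((0 XNOR NOT 1) NAND ((1 AND 0) AND 1))
= 1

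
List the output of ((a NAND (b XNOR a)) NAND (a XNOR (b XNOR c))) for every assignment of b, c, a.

b | c | a | Output
------------------
0 | 0 | 0 | 1
0 | 0 | 1 | 0
0 | 1 | 0 | 0
0 | 1 | 1 | 1
1 | 0 | 0 | 0
1 | 0 | 1 | 1
1 | 1 | 0 | 1
1 | 1 | 1 | 1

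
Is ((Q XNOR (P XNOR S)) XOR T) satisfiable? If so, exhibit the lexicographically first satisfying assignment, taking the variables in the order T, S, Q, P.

T=0, S=0, Q=0, P=1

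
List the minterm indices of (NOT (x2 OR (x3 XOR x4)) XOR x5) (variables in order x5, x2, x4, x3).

Σm(0, 3, 9, 10, 12, 13, 14, 15) = (NOT x5 AND NOT x2 AND NOT x4 AND NOT x3) OR (NOT x5 AND NOT x2 AND x4 AND x3) OR (x5 AND NOT x2 AND NOT x4 AND x3) OR (x5 AND NOT x2 AND x4 AND NOT x3) OR (x5 AND x2 AND NOT x4 AND NOT x3) OR (x5 AND x2 AND NOT x4 AND x3) OR (x5 AND x2 AND x4 AND NOT x3) OR (x5 AND x2 AND x4 AND x3)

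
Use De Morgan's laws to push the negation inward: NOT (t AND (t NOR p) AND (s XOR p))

NOT t OR NOT (t NOR p) OR NOT (s XOR p)
De Morgan's: NOT(AND of terms) = OR of negations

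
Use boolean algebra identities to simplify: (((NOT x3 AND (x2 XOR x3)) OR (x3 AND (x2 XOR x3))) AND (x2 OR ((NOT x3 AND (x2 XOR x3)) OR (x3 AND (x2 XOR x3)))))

By absorption (E AND (E OR v) = E) then distribution ((E AND v) OR (E AND NOT v) = E):
= (x2 XOR x3)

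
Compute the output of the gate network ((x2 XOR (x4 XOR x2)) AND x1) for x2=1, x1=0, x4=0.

Substituting: ((1 XOR (0 XOR 1)) AND 0)
= 0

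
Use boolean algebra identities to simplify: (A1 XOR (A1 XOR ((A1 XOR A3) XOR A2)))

By XOR self-cancellation ((E XOR v) XOR v = E):
= ((A1 XOR A3) XOR A2)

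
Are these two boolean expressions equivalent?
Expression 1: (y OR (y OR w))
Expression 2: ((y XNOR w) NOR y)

No. Counterexample: with w=0, y=1, Expression 1 = 1 but Expression 2 = 0.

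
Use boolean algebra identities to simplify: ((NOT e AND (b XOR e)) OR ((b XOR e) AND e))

By distribution ((E AND v) OR (E AND NOT v) = E):
= (b XOR e)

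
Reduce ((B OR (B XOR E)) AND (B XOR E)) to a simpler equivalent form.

By absorption (E AND (E OR v) = E):
= (B XOR E)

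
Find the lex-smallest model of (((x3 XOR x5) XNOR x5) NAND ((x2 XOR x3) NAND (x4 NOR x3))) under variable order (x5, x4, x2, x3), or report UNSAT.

x5=0, x4=0, x2=0, x3=1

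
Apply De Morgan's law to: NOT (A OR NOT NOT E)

NOT A AND NOT E
De Morgan's: NOT(OR of terms) = AND of negations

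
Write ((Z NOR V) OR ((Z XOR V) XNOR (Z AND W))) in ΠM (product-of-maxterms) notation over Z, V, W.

ΠM(2, 3, 4, 7) = (Z OR NOT V OR W) AND (Z OR NOT V OR NOT W) AND (NOT Z OR V OR W) AND (NOT Z OR NOT V OR NOT W)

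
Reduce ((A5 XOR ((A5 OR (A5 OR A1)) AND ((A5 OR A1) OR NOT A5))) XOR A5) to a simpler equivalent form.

By XOR self-cancellation ((E XOR v) XOR v = E) then distribution ((E OR v) AND (E OR NOT v) = E):
= (A5 OR A1)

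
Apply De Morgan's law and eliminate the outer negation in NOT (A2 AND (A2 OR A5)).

NOT A2 OR NOT (A2 OR A5)
De Morgan's: NOT(AND of terms) = OR of negations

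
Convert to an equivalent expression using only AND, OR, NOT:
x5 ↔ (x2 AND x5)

(x5 AND (x2 AND x5)) OR (NOT x5 AND NOT (x2 AND x5))
(Biconditional = both true or both false)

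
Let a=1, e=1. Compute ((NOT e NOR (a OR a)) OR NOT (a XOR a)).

Substituting: ((NOT 1 NOR (1 OR 1)) OR NOT (1 XOR 1))
= 1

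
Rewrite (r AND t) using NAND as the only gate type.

((r NAND t) NAND (r NAND t))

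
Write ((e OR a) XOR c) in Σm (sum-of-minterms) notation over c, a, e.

Σm(1, 2, 3, 4) = (NOT c AND NOT a AND e) OR (NOT c AND a AND NOT e) OR (NOT c AND a AND e) OR (c AND NOT a AND NOT e)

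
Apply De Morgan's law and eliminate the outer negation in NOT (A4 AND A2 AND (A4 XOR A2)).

NOT A4 OR NOT A2 OR NOT (A4 XOR A2)
De Morgan's: NOT(AND of terms) = OR of negations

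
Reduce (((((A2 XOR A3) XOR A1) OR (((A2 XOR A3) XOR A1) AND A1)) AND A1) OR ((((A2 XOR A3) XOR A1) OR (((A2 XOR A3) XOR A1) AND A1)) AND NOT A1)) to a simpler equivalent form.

By distribution ((E AND v) OR (E AND NOT v) = E) then absorption (E OR (E AND v) = E):
= ((A2 XOR A3) XOR A1)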